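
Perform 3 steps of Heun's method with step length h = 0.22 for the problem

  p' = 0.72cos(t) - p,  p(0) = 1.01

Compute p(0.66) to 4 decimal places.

0.8398

Heun: k1 = f(t_n, p_n); k2 = f(t_n + h, p_n + h·k1); p_{n+1} = p_n + (h/2)·(k1 + k2).
t=0.000000, p=1.010000:
  k1 = f(0.000000, 1.010000) = -0.290000
  k2 = f(0.220000, 0.946200) = -0.243554
  p ← 1.010000 + (0.22/2)·(-0.290000 + (-0.243554)) = 0.951309
t=0.220000, p=0.951309:
  k1 = f(0.220000, 0.951309) = -0.248663
  k2 = f(0.440000, 0.896603) = -0.245182
  p ← 0.951309 + (0.22/2)·(-0.248663 + (-0.245182)) = 0.896986
t=0.440000, p=0.896986:
  k1 = f(0.440000, 0.896986) = -0.245565
  k2 = f(0.660000, 0.842962) = -0.274167
  p ← 0.896986 + (0.22/2)·(-0.245565 + (-0.274167)) = 0.839816
p(0.66) ≈ 0.8398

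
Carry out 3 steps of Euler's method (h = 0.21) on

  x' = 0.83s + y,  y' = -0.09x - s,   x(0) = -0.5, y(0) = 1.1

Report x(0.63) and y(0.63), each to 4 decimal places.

Euler on (x,y): x_{n+1} = x_n + h·x', y_{n+1} = y_n + h·y'.
0.000000: (-0.500000, 1.100000); f=(1.100000, 0.045000) → (-0.269000, 1.109450)
0.210000: (-0.269000, 1.109450); f=(1.283750, -0.185790) → (0.000587, 1.070434)
0.420000: (0.000587, 1.070434); f=(1.419034, -0.420053) → (0.298585, 0.982223)
(x(0.63), y(0.63)) ≈ (0.2986, 0.9822)

0.2986, 0.9822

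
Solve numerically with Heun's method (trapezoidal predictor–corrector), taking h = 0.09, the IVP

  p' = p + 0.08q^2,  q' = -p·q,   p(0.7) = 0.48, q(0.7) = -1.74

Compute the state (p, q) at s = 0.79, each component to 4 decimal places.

0.5470, -1.6616

Heun on (p,q): k1 = f(s_n, state_n); k2 = f(s_n + h, state_n + h·k1); state_{n+1} = state_n + (h/2)·(k1 + k2).
0.700000: (0.480000, -1.740000)
  k1 = (0.722208, 0.835200)
  predictor → (0.544999, -1.664832)
  k2 = (0.766732, 0.907331)
  → (0.547002, -1.661586)
(p(0.79), q(0.79)) ≈ (0.5470, -1.6616)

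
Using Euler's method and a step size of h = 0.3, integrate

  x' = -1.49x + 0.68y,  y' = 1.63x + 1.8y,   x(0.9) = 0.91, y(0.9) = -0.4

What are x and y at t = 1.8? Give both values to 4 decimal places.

Euler on (x,y): x_{n+1} = x_n + h·x', y_{n+1} = y_n + h·y'.
0.900000: (0.910000, -0.400000); f=(-1.627900, 0.763300) → (0.421630, -0.171010)
1.200000: (0.421630, -0.171010); f=(-0.744515, 0.379439) → (0.198275, -0.057178)
1.500000: (0.198275, -0.057178); f=(-0.334312, 0.220268) → (0.097982, 0.008902)
(x(1.8), y(1.8)) ≈ (0.0980, 0.0089)

0.0980, 0.0089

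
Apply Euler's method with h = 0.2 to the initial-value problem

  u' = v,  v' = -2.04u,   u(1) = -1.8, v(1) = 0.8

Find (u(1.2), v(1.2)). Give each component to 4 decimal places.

Euler on (u,v): u_{n+1} = u_n + h·u', v_{n+1} = v_n + h·v'.
1.000000: (-1.800000, 0.800000); f=(0.800000, 3.672000) → (-1.640000, 1.534400)
(u(1.2), v(1.2)) ≈ (-1.6400, 1.5344)

-1.6400, 1.5344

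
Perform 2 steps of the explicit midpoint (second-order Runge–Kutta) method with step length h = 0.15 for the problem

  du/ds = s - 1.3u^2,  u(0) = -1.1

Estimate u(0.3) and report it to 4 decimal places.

-1.8139

Midpoint: k1 = f(s_n, u_n); k2 = f(s_n + h/2, u_n + (h/2)·k1); u_{n+1} = u_n + h·k2.
s=0.000000, u=-1.100000:
  k1 = f(0.000000, -1.100000) = -1.573000
  k2 = f(0.075000, -1.217975) = -1.853502
  u ← -1.100000 + 0.15·(-1.853502) = -1.378025
s=0.150000, u=-1.378025:
  k1 = f(0.150000, -1.378025) = -2.318640
  k2 = f(0.225000, -1.551923) = -2.906006
  u ← -1.378025 + 0.15·(-2.906006) = -1.813926
u(0.3) ≈ -1.8139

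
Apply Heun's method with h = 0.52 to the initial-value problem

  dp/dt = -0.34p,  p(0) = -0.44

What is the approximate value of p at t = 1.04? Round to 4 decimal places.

Heun: k1 = f(t_n, p_n); k2 = f(t_n + h, p_n + h·k1); p_{n+1} = p_n + (h/2)·(k1 + k2).
t=0.000000, p=-0.440000:
  k1 = f(0.000000, -0.440000) = 0.149600
  k2 = f(0.520000, -0.362208) = 0.123151
  p ← -0.440000 + (0.52/2)·(0.149600 + 0.123151) = -0.369085
t=0.520000, p=-0.369085:
  k1 = f(0.520000, -0.369085) = 0.125489
  k2 = f(1.040000, -0.303831) = 0.103302
  p ← -0.369085 + (0.52/2)·(0.125489 + 0.103302) = -0.309599
p(1.04) ≈ -0.3096

-0.3096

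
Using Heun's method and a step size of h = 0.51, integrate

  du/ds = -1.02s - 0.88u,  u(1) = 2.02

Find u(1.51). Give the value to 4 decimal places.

0.7807

Heun: k1 = f(s_n, u_n); k2 = f(s_n + h, u_n + h·k1); u_{n+1} = u_n + (h/2)·(k1 + k2).
s=1.000000, u=2.020000:
  k1 = f(1.000000, 2.020000) = -2.797600
  k2 = f(1.510000, 0.593224) = -2.062237
  u ← 2.020000 + (0.51/2)·(-2.797600 + (-2.062237)) = 0.780742
u(1.51) ≈ 0.7807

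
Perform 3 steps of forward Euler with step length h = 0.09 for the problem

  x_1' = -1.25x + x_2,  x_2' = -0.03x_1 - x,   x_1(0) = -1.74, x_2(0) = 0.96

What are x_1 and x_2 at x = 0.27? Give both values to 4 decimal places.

-1.5107, 0.9491

Euler on (x_1,x_2): x_1_{n+1} = x_1_n + h·x_1', x_2_{n+1} = x_2_n + h·x_2'.
0.000000: (-1.740000, 0.960000); f=(0.960000, 0.052200) → (-1.653600, 0.964698)
0.090000: (-1.653600, 0.964698); f=(0.852198, -0.040392) → (-1.576902, 0.961063)
0.180000: (-1.576902, 0.961063); f=(0.736063, -0.132693) → (-1.510657, 0.949120)
(x_1(0.27), x_2(0.27)) ≈ (-1.5107, 0.9491)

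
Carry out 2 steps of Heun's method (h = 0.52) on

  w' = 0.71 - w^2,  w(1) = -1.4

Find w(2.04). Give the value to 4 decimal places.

-13.0221

Heun: k1 = f(x_n, w_n); k2 = f(x_n + h, w_n + h·k1); w_{n+1} = w_n + (h/2)·(k1 + k2).
x=1.000000, w=-1.400000:
  k1 = f(1.000000, -1.400000) = -1.250000
  k2 = f(1.520000, -2.050000) = -3.492500
  w ← -1.400000 + (0.52/2)·(-1.250000 + (-3.492500)) = -2.633050
x=1.520000, w=-2.633050:
  k1 = f(1.520000, -2.633050) = -6.222952
  k2 = f(2.040000, -5.868985) = -33.734987
  w ← -2.633050 + (0.52/2)·(-6.222952 + (-33.734987)) = -13.022114
w(2.04) ≈ -13.0221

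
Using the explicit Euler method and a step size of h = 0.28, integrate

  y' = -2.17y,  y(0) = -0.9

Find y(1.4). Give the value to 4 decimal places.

Euler: y_{n+1} = y_n + h·f(s_n, y_n).
s=0.000000, y=-0.900000: f=1.953000 → y ← -0.900000 + 0.28·1.953000 = -0.353160
s=0.280000, y=-0.353160: f=0.766357 → y ← -0.353160 + 0.28·0.766357 = -0.138580
s=0.560000, y=-0.138580: f=0.300719 → y ← -0.138580 + 0.28·0.300719 = -0.054379
s=0.840000, y=-0.054379: f=0.118002 → y ← -0.054379 + 0.28·0.118002 = -0.021338
s=1.120000, y=-0.021338: f=0.046304 → y ← -0.021338 + 0.28·0.046304 = -0.008373
y(1.4) ≈ -0.0084

-0.0084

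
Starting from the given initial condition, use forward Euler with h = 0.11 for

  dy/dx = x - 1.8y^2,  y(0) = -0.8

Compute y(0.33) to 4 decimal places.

-1.2934

Euler: y_{n+1} = y_n + h·f(x_n, y_n).
x=0.000000, y=-0.800000: f=-1.152000 → y ← -0.800000 + 0.11·(-1.152000) = -0.926720
x=0.110000, y=-0.926720: f=-1.435858 → y ← -0.926720 + 0.11·(-1.435858) = -1.084664
x=0.220000, y=-1.084664: f=-1.897694 → y ← -1.084664 + 0.11·(-1.897694) = -1.293411
y(0.33) ≈ -1.2934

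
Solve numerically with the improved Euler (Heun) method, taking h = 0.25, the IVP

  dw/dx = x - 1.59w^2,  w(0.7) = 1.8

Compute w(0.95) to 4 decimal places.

1.2685

Heun: k1 = f(x_n, w_n); k2 = f(x_n + h, w_n + h·k1); w_{n+1} = w_n + (h/2)·(k1 + k2).
x=0.700000, w=1.800000:
  k1 = f(0.700000, 1.800000) = -4.451600
  k2 = f(0.950000, 0.687100) = 0.199351
  w ← 1.800000 + (0.25/2)·(-4.451600 + 0.199351) = 1.268469
w(0.95) ≈ 1.2685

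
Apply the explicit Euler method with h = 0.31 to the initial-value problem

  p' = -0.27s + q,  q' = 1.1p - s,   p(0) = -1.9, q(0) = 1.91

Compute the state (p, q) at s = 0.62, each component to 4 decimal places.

Euler on (p,q): p_{n+1} = p_n + h·p', q_{n+1} = q_n + h·q'.
0.000000: (-1.900000, 1.910000); f=(1.910000, -2.090000) → (-1.307900, 1.262100)
0.310000: (-1.307900, 1.262100); f=(1.178400, -1.748690) → (-0.942596, 0.720006)
(p(0.62), q(0.62)) ≈ (-0.9426, 0.7200)

-0.9426, 0.7200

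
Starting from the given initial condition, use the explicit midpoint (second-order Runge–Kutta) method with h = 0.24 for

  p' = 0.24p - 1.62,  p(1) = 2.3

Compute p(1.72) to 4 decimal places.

Midpoint: k1 = f(t_n, p_n); k2 = f(t_n + h/2, p_n + (h/2)·k1); p_{n+1} = p_n + h·k2.
t=1.000000, p=2.300000:
  k1 = f(1.000000, 2.300000) = -1.068000
  k2 = f(1.120000, 2.171840) = -1.098758
  p ← 2.300000 + 0.24·(-1.098758) = 2.036298
t=1.240000, p=2.036298:
  k1 = f(1.240000, 2.036298) = -1.131288
  k2 = f(1.360000, 1.900543) = -1.163870
  p ← 2.036298 + 0.24·(-1.163870) = 1.756969
t=1.480000, p=1.756969:
  k1 = f(1.480000, 1.756969) = -1.198327
  k2 = f(1.600000, 1.613170) = -1.232839
  p ← 1.756969 + 0.24·(-1.232839) = 1.461088
p(1.72) ≈ 1.4611

1.4611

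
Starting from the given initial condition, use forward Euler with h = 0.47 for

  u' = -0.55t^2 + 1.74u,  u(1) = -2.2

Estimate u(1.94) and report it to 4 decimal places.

-8.2982

Euler: u_{n+1} = u_n + h·f(t_n, u_n).
t=1.000000, u=-2.200000: f=-4.378000 → u ← -2.200000 + 0.47·(-4.378000) = -4.257660
t=1.470000, u=-4.257660: f=-8.596823 → u ← -4.257660 + 0.47·(-8.596823) = -8.298167
u(1.94) ≈ -8.2982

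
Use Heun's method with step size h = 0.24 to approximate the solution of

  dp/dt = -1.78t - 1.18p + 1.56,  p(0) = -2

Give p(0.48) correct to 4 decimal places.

Heun: k1 = f(t_n, p_n); k2 = f(t_n + h, p_n + h·k1); p_{n+1} = p_n + (h/2)·(k1 + k2).
t=0.000000, p=-2.000000:
  k1 = f(0.000000, -2.000000) = 3.920000
  k2 = f(0.240000, -1.059200) = 2.382656
  p ← -2.000000 + (0.24/2)·(3.920000 + 2.382656) = -1.243681
t=0.240000, p=-1.243681:
  k1 = f(0.240000, -1.243681) = 2.600344
  k2 = f(0.480000, -0.619599) = 1.436727
  p ← -1.243681 + (0.24/2)·(2.600344 + 1.436727) = -0.759233
p(0.48) ≈ -0.7592

-0.7592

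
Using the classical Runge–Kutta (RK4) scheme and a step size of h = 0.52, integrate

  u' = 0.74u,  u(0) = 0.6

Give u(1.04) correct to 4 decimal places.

1.2952

RK4: k1 = f(x_n, u_n); k2 = f(x_n + h/2, u_n + (h/2)·k1); k3 = f(x_n + h/2, u_n + (h/2)·k2); k4 = f(x_n + h, u_n + h·k3); u_{n+1} = u_n + (h/6)·(k1 + 2k2 + 2k3 + k4).
x=0.000000, u=0.600000:
  k1 = f(0.000000, 0.600000) = 0.444000
  k2 = f(0.260000, 0.715440) = 0.529426
  k3 = f(0.260000, 0.737651) = 0.545861
  k4 = f(0.520000, 0.883848) = 0.654047
  u ← 0.600000 + (0.52/6)·(k1 + 2k2 + 2k3 + k4) = 0.881547
x=0.520000, u=0.881547:
  k1 = f(0.520000, 0.881547) = 0.652345
  k2 = f(0.780000, 1.051157) = 0.777856
  k3 = f(0.780000, 1.083790) = 0.802004
  k4 = f(1.040000, 1.298590) = 0.960956
  u ← 0.881547 + (0.52/6)·(k1 + 2k2 + 2k3 + k4) = 1.295209
u(1.04) ≈ 1.2952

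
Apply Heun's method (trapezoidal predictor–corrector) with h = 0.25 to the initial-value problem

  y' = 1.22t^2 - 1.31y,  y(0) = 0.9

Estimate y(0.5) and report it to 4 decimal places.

0.5260

Heun: k1 = f(t_n, y_n); k2 = f(t_n + h, y_n + h·k1); y_{n+1} = y_n + (h/2)·(k1 + k2).
t=0.000000, y=0.900000:
  k1 = f(0.000000, 0.900000) = -1.179000
  k2 = f(0.250000, 0.605250) = -0.716628
  y ← 0.900000 + (0.25/2)·(-1.179000 + (-0.716628)) = 0.663047
t=0.250000, y=0.663047:
  k1 = f(0.250000, 0.663047) = -0.792341
  k2 = f(0.500000, 0.464961) = -0.304099
  y ← 0.663047 + (0.25/2)·(-0.792341 + (-0.304099)) = 0.525992
y(0.5) ≈ 0.5260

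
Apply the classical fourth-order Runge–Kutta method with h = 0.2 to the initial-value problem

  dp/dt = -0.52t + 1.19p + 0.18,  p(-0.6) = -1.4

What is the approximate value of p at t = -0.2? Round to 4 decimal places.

-2.0505

RK4: k1 = f(t_n, p_n); k2 = f(t_n + h/2, p_n + (h/2)·k1); k3 = f(t_n + h/2, p_n + (h/2)·k2); k4 = f(t_n + h, p_n + h·k3); p_{n+1} = p_n + (h/6)·(k1 + 2k2 + 2k3 + k4).
t=-0.600000, p=-1.400000:
  k1 = f(-0.600000, -1.400000) = -1.174000
  k2 = f(-0.500000, -1.517400) = -1.365706
  k3 = f(-0.500000, -1.536571) = -1.388519
  k4 = f(-0.400000, -1.677704) = -1.608468
  p ← -1.400000 + (0.2/6)·(k1 + 2k2 + 2k3 + k4) = -1.676364
t=-0.400000, p=-1.676364:
  k1 = f(-0.400000, -1.676364) = -1.606873
  k2 = f(-0.300000, -1.837051) = -1.850091
  k3 = f(-0.300000, -1.861373) = -1.879034
  k4 = f(-0.200000, -2.052171) = -2.158083
  p ← -1.676364 + (0.2/6)·(k1 + 2k2 + 2k3 + k4) = -2.050471
p(-0.2) ≈ -2.0505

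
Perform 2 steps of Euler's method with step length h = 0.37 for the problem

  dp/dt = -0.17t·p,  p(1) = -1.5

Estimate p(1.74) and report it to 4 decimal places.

-1.2845

Euler: p_{n+1} = p_n + h·f(t_n, p_n).
t=1.000000, p=-1.500000: f=0.255000 → p ← -1.500000 + 0.37·0.255000 = -1.405650
t=1.370000, p=-1.405650: f=0.327376 → p ← -1.405650 + 0.37·0.327376 = -1.284521
p(1.74) ≈ -1.2845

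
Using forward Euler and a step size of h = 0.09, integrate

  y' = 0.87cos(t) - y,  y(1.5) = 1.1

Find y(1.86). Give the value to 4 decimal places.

0.7340

Euler: y_{n+1} = y_n + h·f(t_n, y_n).
t=1.500000, y=1.100000: f=-1.038459 → y ← 1.100000 + 0.09·(-1.038459) = 1.006539
t=1.590000, y=1.006539: f=-1.023245 → y ← 1.006539 + 0.09·(-1.023245) = 0.914447
t=1.680000, y=0.914447: f=-1.009265 → y ← 0.914447 + 0.09·(-1.009265) = 0.823613
t=1.770000, y=0.823613: f=-0.995776 → y ← 0.823613 + 0.09·(-0.995776) = 0.733993
y(1.86) ≈ 0.7340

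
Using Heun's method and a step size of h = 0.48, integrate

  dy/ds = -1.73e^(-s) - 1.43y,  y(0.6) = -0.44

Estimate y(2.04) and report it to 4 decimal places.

Heun: k1 = f(s_n, y_n); k2 = f(s_n + h, y_n + h·k1); y_{n+1} = y_n + (h/2)·(k1 + k2).
s=0.600000, y=-0.440000:
  k1 = f(0.600000, -0.440000) = -0.320244
  k2 = f(1.080000, -0.593717) = 0.261515
  y ← -0.440000 + (0.48/2)·(-0.320244 + 0.261515) = -0.454095
s=1.080000, y=-0.454095:
  k1 = f(1.080000, -0.454095) = 0.061855
  k2 = f(1.560000, -0.424404) = 0.243363
  y ← -0.454095 + (0.48/2)·(0.061855 + 0.243363) = -0.380843
s=1.560000, y=-0.380843:
  k1 = f(1.560000, -0.380843) = 0.181069
  k2 = f(2.040000, -0.293929) = 0.195369
  y ← -0.380843 + (0.48/2)·(0.181069 + 0.195369) = -0.290497
y(2.04) ≈ -0.2905

-0.2905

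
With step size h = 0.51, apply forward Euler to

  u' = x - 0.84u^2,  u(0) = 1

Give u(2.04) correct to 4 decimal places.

Euler: u_{n+1} = u_n + h·f(x_n, u_n).
x=0.000000, u=1.000000: f=-0.840000 → u ← 1.000000 + 0.51·(-0.840000) = 0.571600
x=0.510000, u=0.571600: f=0.235550 → u ← 0.571600 + 0.51·0.235550 = 0.691730
x=1.020000, u=0.691730: f=0.618068 → u ← 0.691730 + 0.51·0.618068 = 1.006945
x=1.530000, u=1.006945: f=0.678292 → u ← 1.006945 + 0.51·0.678292 = 1.352874
u(2.04) ≈ 1.3529

1.3529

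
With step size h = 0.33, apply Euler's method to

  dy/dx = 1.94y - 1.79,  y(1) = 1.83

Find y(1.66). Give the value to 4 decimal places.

3.3636

Euler: y_{n+1} = y_n + h·f(x_n, y_n).
x=1.000000, y=1.830000: f=1.760200 → y ← 1.830000 + 0.33·1.760200 = 2.410866
x=1.330000, y=2.410866: f=2.887080 → y ← 2.410866 + 0.33·2.887080 = 3.363602
y(1.66) ≈ 3.3636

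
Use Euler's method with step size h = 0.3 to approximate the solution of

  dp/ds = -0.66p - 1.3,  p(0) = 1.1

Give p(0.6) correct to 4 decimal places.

0.0047

Euler: p_{n+1} = p_n + h·f(s_n, p_n).
s=0.000000, p=1.100000: f=-2.026000 → p ← 1.100000 + 0.3·(-2.026000) = 0.492200
s=0.300000, p=0.492200: f=-1.624852 → p ← 0.492200 + 0.3·(-1.624852) = 0.004744
p(0.6) ≈ 0.0047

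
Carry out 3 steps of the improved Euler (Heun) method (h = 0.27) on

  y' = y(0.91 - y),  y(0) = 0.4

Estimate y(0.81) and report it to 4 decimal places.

0.5648

Heun: k1 = f(t_n, y_n); k2 = f(t_n + h, y_n + h·k1); y_{n+1} = y_n + (h/2)·(k1 + k2).
t=0.000000, y=0.400000:
  k1 = f(0.000000, 0.400000) = 0.204000
  k2 = f(0.270000, 0.455080) = 0.207025
  y ← 0.400000 + (0.27/2)·(0.204000 + 0.207025) = 0.455488
t=0.270000, y=0.455488:
  k1 = f(0.270000, 0.455488) = 0.207025
  k2 = f(0.540000, 0.511385) = 0.203846
  y ← 0.455488 + (0.27/2)·(0.207025 + 0.203846) = 0.510956
t=0.540000, y=0.510956:
  k1 = f(0.540000, 0.510956) = 0.203894
  k2 = f(0.810000, 0.566007) = 0.194702
  y ← 0.510956 + (0.27/2)·(0.203894 + 0.194702) = 0.564766
y(0.81) ≈ 0.5648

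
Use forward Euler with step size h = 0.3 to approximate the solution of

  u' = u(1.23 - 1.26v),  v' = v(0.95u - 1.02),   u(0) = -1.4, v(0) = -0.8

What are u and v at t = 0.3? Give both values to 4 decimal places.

Euler on (u,v): u_{n+1} = u_n + h·u', v_{n+1} = v_n + h·v'.
0.000000: (-1.400000, -0.800000); f=(-3.133200, 1.880000) → (-2.339960, -0.236000)
(u(0.3), v(0.3)) ≈ (-2.3400, -0.2360)

-2.3400, -0.2360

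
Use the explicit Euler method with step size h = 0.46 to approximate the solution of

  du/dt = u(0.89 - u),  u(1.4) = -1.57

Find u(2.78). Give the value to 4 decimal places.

-58.7082

Euler: u_{n+1} = u_n + h·f(t_n, u_n).
t=1.400000, u=-1.570000: f=-3.862200 → u ← -1.570000 + 0.46·(-3.862200) = -3.346612
t=1.860000, u=-3.346612: f=-14.178297 → u ← -3.346612 + 0.46·(-14.178297) = -9.868628
t=2.320000, u=-9.868628: f=-106.172906 → u ← -9.868628 + 0.46·(-106.172906) = -58.708165
u(2.78) ≈ -58.7082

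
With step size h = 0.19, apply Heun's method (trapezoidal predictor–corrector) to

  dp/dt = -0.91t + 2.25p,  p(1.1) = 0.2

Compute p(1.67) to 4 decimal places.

Heun: k1 = f(t_n, p_n); k2 = f(t_n + h, p_n + h·k1); p_{n+1} = p_n + (h/2)·(k1 + k2).
t=1.100000, p=0.200000:
  k1 = f(1.100000, 0.200000) = -0.551000
  k2 = f(1.290000, 0.095310) = -0.959453
  p ← 0.200000 + (0.19/2)·(-0.551000 + (-0.959453)) = 0.056507
t=1.290000, p=0.056507:
  k1 = f(1.290000, 0.056507) = -1.046759
  k2 = f(1.480000, -0.142377) = -1.667149
  p ← 0.056507 + (0.19/2)·(-1.046759 + (-1.667149)) = -0.201314
t=1.480000, p=-0.201314:
  k1 = f(1.480000, -0.201314) = -1.799757
  k2 = f(1.670000, -0.543268) = -2.742053
  p ← -0.201314 + (0.19/2)·(-1.799757 + (-2.742053)) = -0.632786
p(1.67) ≈ -0.6328

-0.6328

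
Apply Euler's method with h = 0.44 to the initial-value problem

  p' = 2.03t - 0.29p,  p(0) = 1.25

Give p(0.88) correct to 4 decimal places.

1.3444

Euler: p_{n+1} = p_n + h·f(t_n, p_n).
t=0.000000, p=1.250000: f=-0.362500 → p ← 1.250000 + 0.44·(-0.362500) = 1.090500
t=0.440000, p=1.090500: f=0.576955 → p ← 1.090500 + 0.44·0.576955 = 1.344360
p(0.88) ≈ 1.3444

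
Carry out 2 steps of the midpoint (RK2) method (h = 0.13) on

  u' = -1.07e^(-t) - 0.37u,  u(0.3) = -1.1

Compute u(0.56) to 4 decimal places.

Midpoint: k1 = f(t_n, u_n); k2 = f(t_n + h/2, u_n + (h/2)·k1); u_{n+1} = u_n + h·k2.
t=0.300000, u=-1.100000:
  k1 = f(0.300000, -1.100000) = -0.385675
  k2 = f(0.365000, -1.125069) = -0.326515
  u ← -1.100000 + 0.13·(-0.326515) = -1.142447
t=0.430000, u=-1.142447:
  k1 = f(0.430000, -1.142447) = -0.273339
  k2 = f(0.495000, -1.160214) = -0.222962
  u ← -1.142447 + 0.13·(-0.222962) = -1.171432
u(0.56) ≈ -1.1714

-1.1714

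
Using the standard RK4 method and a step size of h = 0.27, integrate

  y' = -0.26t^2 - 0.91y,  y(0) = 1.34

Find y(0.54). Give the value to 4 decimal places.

0.8077

RK4: k1 = f(t_n, y_n); k2 = f(t_n + h/2, y_n + (h/2)·k1); k3 = f(t_n + h/2, y_n + (h/2)·k2); k4 = f(t_n + h, y_n + h·k3); y_{n+1} = y_n + (h/6)·(k1 + 2k2 + 2k3 + k4).
t=0.000000, y=1.340000:
  k1 = f(0.000000, 1.340000) = -1.219400
  k2 = f(0.135000, 1.175381) = -1.074335
  k3 = f(0.135000, 1.194965) = -1.092156
  k4 = f(0.270000, 1.045118) = -0.970011
  y ← 1.340000 + (0.27/6)·(k1 + 2k2 + 2k3 + k4) = 1.046492
t=0.270000, y=1.046492:
  k1 = f(0.270000, 1.046492) = -0.971262
  k2 = f(0.405000, 0.915372) = -0.875635
  k3 = f(0.405000, 0.928282) = -0.887383
  k4 = f(0.540000, 0.806899) = -0.810094
  y ← 1.046492 + (0.27/6)·(k1 + 2k2 + 2k3 + k4) = 0.807660
y(0.54) ≈ 0.8077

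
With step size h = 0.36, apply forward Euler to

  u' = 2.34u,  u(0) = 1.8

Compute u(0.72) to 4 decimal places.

6.1100

Euler: u_{n+1} = u_n + h·f(x_n, u_n).
x=0.000000, u=1.800000: f=4.212000 → u ← 1.800000 + 0.36·4.212000 = 3.316320
x=0.360000, u=3.316320: f=7.760189 → u ← 3.316320 + 0.36·7.760189 = 6.109988
u(0.72) ≈ 6.1100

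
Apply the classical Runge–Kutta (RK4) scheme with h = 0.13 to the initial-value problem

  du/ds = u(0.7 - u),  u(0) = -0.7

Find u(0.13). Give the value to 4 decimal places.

-0.8474

RK4: k1 = f(s_n, u_n); k2 = f(s_n + h/2, u_n + (h/2)·k1); k3 = f(s_n + h/2, u_n + (h/2)·k2); k4 = f(s_n + h, u_n + h·k3); u_{n+1} = u_n + (h/6)·(k1 + 2k2 + 2k3 + k4).
s=0.000000, u=-0.700000:
  k1 = f(0.000000, -0.700000) = -0.980000
  k2 = f(0.065000, -0.763700) = -1.117828
  k3 = f(0.065000, -0.772659) = -1.137863
  k4 = f(0.130000, -0.847922) = -1.312518
  u ← -0.700000 + (0.13/6)·(k1 + 2k2 + 2k3 + k4) = -0.847418
u(0.13) ≈ -0.8474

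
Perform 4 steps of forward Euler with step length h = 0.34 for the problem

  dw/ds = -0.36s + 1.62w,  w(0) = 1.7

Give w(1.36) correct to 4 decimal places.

Euler: w_{n+1} = w_n + h·f(s_n, w_n).
s=0.000000, w=1.700000: f=2.754000 → w ← 1.700000 + 0.34·2.754000 = 2.636360
s=0.340000, w=2.636360: f=4.148503 → w ← 2.636360 + 0.34·4.148503 = 4.046851
s=0.680000, w=4.046851: f=6.311099 → w ← 4.046851 + 0.34·6.311099 = 6.192625
s=1.020000, w=6.192625: f=9.664852 → w ← 6.192625 + 0.34·9.664852 = 9.478674
w(1.36) ≈ 9.4787

9.4787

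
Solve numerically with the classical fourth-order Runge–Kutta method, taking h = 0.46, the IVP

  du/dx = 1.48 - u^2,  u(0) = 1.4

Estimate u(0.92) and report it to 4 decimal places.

1.2365

RK4: k1 = f(x_n, u_n); k2 = f(x_n + h/2, u_n + (h/2)·k1); k3 = f(x_n + h/2, u_n + (h/2)·k2); k4 = f(x_n + h, u_n + h·k3); u_{n+1} = u_n + (h/6)·(k1 + 2k2 + 2k3 + k4).
x=0.000000, u=1.400000:
  k1 = f(0.000000, 1.400000) = -0.480000
  k2 = f(0.230000, 1.289600) = -0.183068
  k3 = f(0.230000, 1.357894) = -0.363877
  k4 = f(0.460000, 1.232617) = -0.039344
  u ← 1.400000 + (0.46/6)·(k1 + 2k2 + 2k3 + k4) = 1.276319
x=0.460000, u=1.276319:
  k1 = f(0.460000, 1.276319) = -0.148990
  k2 = f(0.690000, 1.242051) = -0.062691
  k3 = f(0.690000, 1.261900) = -0.112391
  k4 = f(0.920000, 1.224619) = -0.019691
  u ← 1.276319 + (0.46/6)·(k1 + 2k2 + 2k3 + k4) = 1.236541
u(0.92) ≈ 1.2365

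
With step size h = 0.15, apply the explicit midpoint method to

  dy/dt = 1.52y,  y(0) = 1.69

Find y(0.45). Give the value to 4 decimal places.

Midpoint: k1 = f(t_n, y_n); k2 = f(t_n + h/2, y_n + (h/2)·k1); y_{n+1} = y_n + h·k2.
t=0.000000, y=1.690000:
  k1 = f(0.000000, 1.690000) = 2.568800
  k2 = f(0.075000, 1.882660) = 2.861643
  y ← 1.690000 + 0.15·2.861643 = 2.119246
t=0.150000, y=2.119246:
  k1 = f(0.150000, 2.119246) = 3.221255
  k2 = f(0.225000, 2.360841) = 3.588478
  y ← 2.119246 + 0.15·3.588478 = 2.657518
t=0.300000, y=2.657518:
  k1 = f(0.300000, 2.657518) = 4.039428
  k2 = f(0.375000, 2.960475) = 4.499922
  y ← 2.657518 + 0.15·4.499922 = 3.332506
y(0.45) ≈ 3.3325

3.3325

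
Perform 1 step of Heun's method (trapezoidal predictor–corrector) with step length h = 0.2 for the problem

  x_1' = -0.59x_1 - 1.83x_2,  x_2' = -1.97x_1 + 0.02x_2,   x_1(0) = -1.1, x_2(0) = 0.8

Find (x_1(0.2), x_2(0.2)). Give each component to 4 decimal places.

-1.3333, 1.2696

Heun on (x_1,x_2): k1 = f(x_n, state_n); k2 = f(x_n + h, state_n + h·k1); state_{n+1} = state_n + (h/2)·(k1 + k2).
0.000000: (-1.100000, 0.800000)
  k1 = (-0.815000, 2.183000)
  predictor → (-1.263000, 1.236600)
  k2 = (-1.517808, 2.512842)
  → (-1.333281, 1.269584)
(x_1(0.2), x_2(0.2)) ≈ (-1.3333, 1.2696)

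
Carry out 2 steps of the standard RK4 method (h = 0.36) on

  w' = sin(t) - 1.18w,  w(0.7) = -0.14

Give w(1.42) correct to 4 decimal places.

0.3657

RK4: k1 = f(t_n, w_n); k2 = f(t_n + h/2, w_n + (h/2)·k1); k3 = f(t_n + h/2, w_n + (h/2)·k2); k4 = f(t_n + h, w_n + h·k3); w_{n+1} = w_n + (h/6)·(k1 + 2k2 + 2k3 + k4).
t=0.700000, w=-0.140000:
  k1 = f(0.700000, -0.140000) = 0.809418
  k2 = f(0.880000, 0.005695) = 0.764019
  k3 = f(0.880000, -0.002477) = 0.773661
  k4 = f(1.060000, 0.138518) = 0.708904
  w ← -0.140000 + (0.36/6)·(k1 + 2k2 + 2k3 + k4) = 0.135621
t=1.060000, w=0.135621:
  k1 = f(1.060000, 0.135621) = 0.712323
  k2 = f(1.240000, 0.263839) = 0.634454
  k3 = f(1.240000, 0.249823) = 0.650993
  k4 = f(1.420000, 0.369978) = 0.552077
  w ← 0.135621 + (0.36/6)·(k1 + 2k2 + 2k3 + k4) = 0.365739
w(1.42) ≈ 0.3657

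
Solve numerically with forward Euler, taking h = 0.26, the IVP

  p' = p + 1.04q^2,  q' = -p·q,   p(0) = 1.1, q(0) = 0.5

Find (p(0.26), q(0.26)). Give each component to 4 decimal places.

1.4536, 0.3570

Euler on (p,q): p_{n+1} = p_n + h·p', q_{n+1} = q_n + h·q'.
0.000000: (1.100000, 0.500000); f=(1.360000, -0.550000) → (1.453600, 0.357000)
(p(0.26), q(0.26)) ≈ (1.4536, 0.3570)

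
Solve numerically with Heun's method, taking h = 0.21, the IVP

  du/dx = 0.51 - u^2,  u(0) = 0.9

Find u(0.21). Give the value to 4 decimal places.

Heun: k1 = f(x_n, u_n); k2 = f(x_n + h, u_n + h·k1); u_{n+1} = u_n + (h/2)·(k1 + k2).
x=0.000000, u=0.900000:
  k1 = f(0.000000, 0.900000) = -0.300000
  k2 = f(0.210000, 0.837000) = -0.190569
  u ← 0.900000 + (0.21/2)·(-0.300000 + (-0.190569)) = 0.848490
u(0.21) ≈ 0.8485

0.8485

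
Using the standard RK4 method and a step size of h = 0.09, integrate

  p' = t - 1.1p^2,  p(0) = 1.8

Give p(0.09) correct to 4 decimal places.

1.5314

RK4: k1 = f(t_n, p_n); k2 = f(t_n + h/2, p_n + (h/2)·k1); k3 = f(t_n + h/2, p_n + (h/2)·k2); k4 = f(t_n + h, p_n + h·k3); p_{n+1} = p_n + (h/6)·(k1 + 2k2 + 2k3 + k4).
t=0.000000, p=1.800000:
  k1 = f(0.000000, 1.800000) = -3.564000
  k2 = f(0.045000, 1.639620) = -2.912189
  k3 = f(0.045000, 1.668951) = -3.018939
  k4 = f(0.090000, 1.528295) = -2.479256
  p ← 1.800000 + (0.09/6)·(k1 + 2k2 + 2k3 + k4) = 1.531417
p(0.09) ≈ 1.5314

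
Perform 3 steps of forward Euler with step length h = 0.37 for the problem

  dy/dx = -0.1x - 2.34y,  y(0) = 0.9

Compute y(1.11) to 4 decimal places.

Euler: y_{n+1} = y_n + h·f(x_n, y_n).
x=0.000000, y=0.900000: f=-2.106000 → y ← 0.900000 + 0.37·(-2.106000) = 0.120780
x=0.370000, y=0.120780: f=-0.319625 → y ← 0.120780 + 0.37·(-0.319625) = 0.002519
x=0.740000, y=0.002519: f=-0.079894 → y ← 0.002519 + 0.37·(-0.079894) = -0.027042
y(1.11) ≈ -0.0270

-0.0270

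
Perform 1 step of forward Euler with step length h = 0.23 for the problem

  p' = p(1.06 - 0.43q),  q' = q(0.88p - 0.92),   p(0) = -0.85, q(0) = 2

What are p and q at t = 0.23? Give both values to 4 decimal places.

-0.8891, 1.2327

Euler on (p,q): p_{n+1} = p_n + h·p', q_{n+1} = q_n + h·q'.
0.000000: (-0.850000, 2.000000); f=(-0.170000, -3.336000) → (-0.889100, 1.232720)
(p(0.23), q(0.23)) ≈ (-0.8891, 1.2327)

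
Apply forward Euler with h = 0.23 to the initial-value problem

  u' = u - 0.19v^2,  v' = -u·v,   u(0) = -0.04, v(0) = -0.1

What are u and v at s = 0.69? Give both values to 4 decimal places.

-0.0761, -0.1035

Euler on (u,v): u_{n+1} = u_n + h·u', v_{n+1} = v_n + h·v'.
0.000000: (-0.040000, -0.100000); f=(-0.041900, -0.004000) → (-0.049637, -0.100920)
0.230000: (-0.049637, -0.100920); f=(-0.051572, -0.005009) → (-0.061499, -0.102072)
0.460000: (-0.061499, -0.102072); f=(-0.063478, -0.006277) → (-0.076099, -0.103516)
(u(0.69), v(0.69)) ≈ (-0.0761, -0.1035)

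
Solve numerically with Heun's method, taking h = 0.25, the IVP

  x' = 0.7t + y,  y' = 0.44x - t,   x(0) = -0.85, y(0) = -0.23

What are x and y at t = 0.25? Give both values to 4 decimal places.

-0.8973, -0.3579

Heun on (x,y): k1 = f(t_n, state_n); k2 = f(t_n + h, state_n + h·k1); state_{n+1} = state_n + (h/2)·(k1 + k2).
0.000000: (-0.850000, -0.230000)
  k1 = (-0.230000, -0.374000)
  predictor → (-0.907500, -0.323500)
  k2 = (-0.148500, -0.649300)
  → (-0.897312, -0.357912)
(x(0.25), y(0.25)) ≈ (-0.8973, -0.3579)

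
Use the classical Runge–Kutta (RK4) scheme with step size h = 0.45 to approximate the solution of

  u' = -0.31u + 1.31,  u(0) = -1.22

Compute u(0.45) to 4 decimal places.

-0.5109

RK4: k1 = f(t_n, u_n); k2 = f(t_n + h/2, u_n + (h/2)·k1); k3 = f(t_n + h/2, u_n + (h/2)·k2); k4 = f(t_n + h, u_n + h·k3); u_{n+1} = u_n + (h/6)·(k1 + 2k2 + 2k3 + k4).
t=0.000000, u=-1.220000:
  k1 = f(0.000000, -1.220000) = 1.688200
  k2 = f(0.225000, -0.840155) = 1.570448
  k3 = f(0.225000, -0.866649) = 1.578661
  k4 = f(0.450000, -0.509602) = 1.467977
  u ← -1.220000 + (0.45/6)·(k1 + 2k2 + 2k3 + k4) = -0.510920
u(0.45) ≈ -0.5109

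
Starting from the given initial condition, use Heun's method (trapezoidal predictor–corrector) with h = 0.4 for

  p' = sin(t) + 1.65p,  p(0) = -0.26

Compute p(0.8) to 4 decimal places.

Heun: k1 = f(t_n, p_n); k2 = f(t_n + h, p_n + h·k1); p_{n+1} = p_n + (h/2)·(k1 + k2).
t=0.000000, p=-0.260000:
  k1 = f(0.000000, -0.260000) = -0.429000
  k2 = f(0.400000, -0.431600) = -0.322722
  p ← -0.260000 + (0.4/2)·(-0.429000 + (-0.322722)) = -0.410344
t=0.400000, p=-0.410344:
  k1 = f(0.400000, -0.410344) = -0.287650
  k2 = f(0.800000, -0.525404) = -0.149561
  p ← -0.410344 + (0.4/2)·(-0.287650 + (-0.149561)) = -0.497786
p(0.8) ≈ -0.4978

-0.4978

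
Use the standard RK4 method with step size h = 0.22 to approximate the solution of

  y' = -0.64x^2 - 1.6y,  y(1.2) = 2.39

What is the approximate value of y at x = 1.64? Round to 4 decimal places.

0.7566

RK4: k1 = f(x_n, y_n); k2 = f(x_n + h/2, y_n + (h/2)·k1); k3 = f(x_n + h/2, y_n + (h/2)·k2); k4 = f(x_n + h, y_n + h·k3); y_{n+1} = y_n + (h/6)·(k1 + 2k2 + 2k3 + k4).
x=1.200000, y=2.390000:
  k1 = f(1.200000, 2.390000) = -4.745600
  k2 = f(1.310000, 1.867984) = -4.087078
  k3 = f(1.310000, 1.940421) = -4.202978
  k4 = f(1.420000, 1.465345) = -3.635048
  y ← 2.390000 + (0.22/6)·(k1 + 2k2 + 2k3 + k4) = 1.474772
x=1.420000, y=1.474772:
  k1 = f(1.420000, 1.474772) = -3.650131
  k2 = f(1.530000, 1.073258) = -3.215388
  k3 = f(1.530000, 1.121079) = -3.291903
  k4 = f(1.640000, 0.750553) = -2.922229
  y ← 1.474772 + (0.22/6)·(k1 + 2k2 + 2k3 + k4) = 0.756584
y(1.64) ≈ 0.7566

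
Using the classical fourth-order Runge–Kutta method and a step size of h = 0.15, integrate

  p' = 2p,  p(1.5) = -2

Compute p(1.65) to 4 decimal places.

-2.6997

RK4: k1 = f(t_n, p_n); k2 = f(t_n + h/2, p_n + (h/2)·k1); k3 = f(t_n + h/2, p_n + (h/2)·k2); k4 = f(t_n + h, p_n + h·k3); p_{n+1} = p_n + (h/6)·(k1 + 2k2 + 2k3 + k4).
t=1.500000, p=-2.000000:
  k1 = f(1.500000, -2.000000) = -4.000000
  k2 = f(1.575000, -2.300000) = -4.600000
  k3 = f(1.575000, -2.345000) = -4.690000
  k4 = f(1.650000, -2.703500) = -5.407000
  p ← -2.000000 + (0.15/6)·(k1 + 2k2 + 2k3 + k4) = -2.699675
p(1.65) ≈ -2.6997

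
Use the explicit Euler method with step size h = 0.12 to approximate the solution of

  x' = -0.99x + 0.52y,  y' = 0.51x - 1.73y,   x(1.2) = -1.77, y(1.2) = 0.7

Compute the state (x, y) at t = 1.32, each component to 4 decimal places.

Euler on (x,y): x_{n+1} = x_n + h·x', y_{n+1} = y_n + h·y'.
1.200000: (-1.770000, 0.700000); f=(2.116300, -2.113700) → (-1.516044, 0.446356)
(x(1.32), y(1.32)) ≈ (-1.5160, 0.4464)

-1.5160, 0.4464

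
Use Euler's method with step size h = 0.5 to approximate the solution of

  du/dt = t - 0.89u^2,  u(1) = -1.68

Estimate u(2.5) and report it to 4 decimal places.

-11.6566

Euler: u_{n+1} = u_n + h·f(t_n, u_n).
t=1.000000, u=-1.680000: f=-1.511936 → u ← -1.680000 + 0.5·(-1.511936) = -2.435968
t=1.500000, u=-2.435968: f=-3.781207 → u ← -2.435968 + 0.5·(-3.781207) = -4.326571
t=2.000000, u=-4.326571: f=-14.660105 → u ← -4.326571 + 0.5·(-14.660105) = -11.656624
u(2.5) ≈ -11.6566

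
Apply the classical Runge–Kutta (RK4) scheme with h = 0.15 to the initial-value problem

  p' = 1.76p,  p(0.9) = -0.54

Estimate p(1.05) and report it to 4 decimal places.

RK4: k1 = f(x_n, p_n); k2 = f(x_n + h/2, p_n + (h/2)·k1); k3 = f(x_n + h/2, p_n + (h/2)·k2); k4 = f(x_n + h, p_n + h·k3); p_{n+1} = p_n + (h/6)·(k1 + 2k2 + 2k3 + k4).
x=0.900000, p=-0.540000:
  k1 = f(0.900000, -0.540000) = -0.950400
  k2 = f(0.975000, -0.611280) = -1.075853
  k3 = f(0.975000, -0.620689) = -1.092413
  k4 = f(1.050000, -0.703862) = -1.238797
  p ← -0.540000 + (0.15/6)·(k1 + 2k2 + 2k3 + k4) = -0.703143
p(1.05) ≈ -0.7031

-0.7031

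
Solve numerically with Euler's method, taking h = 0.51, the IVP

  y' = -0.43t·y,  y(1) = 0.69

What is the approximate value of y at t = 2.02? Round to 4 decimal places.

0.3603

Euler: y_{n+1} = y_n + h·f(t_n, y_n).
t=1.000000, y=0.690000: f=-0.296700 → y ← 0.690000 + 0.51·(-0.296700) = 0.538683
t=1.510000, y=0.538683: f=-0.349767 → y ← 0.538683 + 0.51·(-0.349767) = 0.360302
y(2.02) ≈ 0.3603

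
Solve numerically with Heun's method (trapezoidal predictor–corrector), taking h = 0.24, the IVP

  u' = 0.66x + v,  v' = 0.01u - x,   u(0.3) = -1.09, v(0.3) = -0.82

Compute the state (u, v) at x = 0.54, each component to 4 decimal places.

Heun on (u,v): k1 = f(x_n, state_n); k2 = f(x_n + h, state_n + h·k1); state_{n+1} = state_n + (h/2)·(k1 + k2).
0.300000: (-1.090000, -0.820000)
  k1 = (-0.622000, -0.310900)
  predictor → (-1.239280, -0.894616)
  k2 = (-0.538216, -0.552393)
  → (-1.229226, -0.923595)
(u(0.54), v(0.54)) ≈ (-1.2292, -0.9236)

-1.2292, -0.9236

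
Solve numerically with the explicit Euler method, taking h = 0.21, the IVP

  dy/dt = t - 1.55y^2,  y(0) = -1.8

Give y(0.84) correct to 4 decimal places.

-89.0660

Euler: y_{n+1} = y_n + h·f(t_n, y_n).
t=0.000000, y=-1.800000: f=-5.022000 → y ← -1.800000 + 0.21·(-5.022000) = -2.854620
t=0.210000, y=-2.854620: f=-12.420726 → y ← -2.854620 + 0.21·(-12.420726) = -5.462972
t=0.420000, y=-5.462972: f=-45.838305 → y ← -5.462972 + 0.21·(-45.838305) = -15.089016
t=0.630000, y=-15.089016: f=-352.271546 → y ← -15.089016 + 0.21·(-352.271546) = -89.066041
y(0.84) ≈ -89.0660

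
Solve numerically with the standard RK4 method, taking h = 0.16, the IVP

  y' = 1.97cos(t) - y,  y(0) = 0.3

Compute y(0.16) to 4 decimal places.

0.5456

RK4: k1 = f(t_n, y_n); k2 = f(t_n + h/2, y_n + (h/2)·k1); k3 = f(t_n + h/2, y_n + (h/2)·k2); k4 = f(t_n + h, y_n + h·k3); y_{n+1} = y_n + (h/6)·(k1 + 2k2 + 2k3 + k4).
t=0.000000, y=0.300000:
  k1 = f(0.000000, 0.300000) = 1.670000
  k2 = f(0.080000, 0.433600) = 1.530099
  k3 = f(0.080000, 0.422408) = 1.541291
  k4 = f(0.160000, 0.546607) = 1.398231
  y ← 0.300000 + (0.16/6)·(k1 + 2k2 + 2k3 + k4) = 0.545627
y(0.16) ≈ 0.5456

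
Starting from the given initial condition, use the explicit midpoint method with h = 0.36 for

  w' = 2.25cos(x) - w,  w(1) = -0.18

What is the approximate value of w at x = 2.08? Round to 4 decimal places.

Midpoint: k1 = f(x_n, w_n); k2 = f(x_n + h/2, w_n + (h/2)·k1); w_{n+1} = w_n + h·k2.
x=1.000000, w=-0.180000:
  k1 = f(1.000000, -0.180000) = 1.395680
  k2 = f(1.180000, 0.071222) = 0.785858
  w ← -0.180000 + 0.36·0.785858 = 0.102909
x=1.360000, w=0.102909:
  k1 = f(1.360000, 0.102909) = 0.367878
  k2 = f(1.540000, 0.169127) = -0.099846
  w ← 0.102909 + 0.36·(-0.099846) = 0.066964
x=1.720000, w=0.066964:
  k1 = f(1.720000, 0.066964) = -0.401428
  k2 = f(1.900000, -0.005293) = -0.722109
  w ← 0.066964 + 0.36·(-0.722109) = -0.192995
w(2.08) ≈ -0.1930

-0.1930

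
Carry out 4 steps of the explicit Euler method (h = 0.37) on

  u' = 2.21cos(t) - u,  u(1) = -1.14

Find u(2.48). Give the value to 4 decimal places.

Euler: u_{n+1} = u_n + h·f(t_n, u_n).
t=1.000000, u=-1.140000: f=2.334068 → u ← -1.140000 + 0.37·2.334068 = -0.276395
t=1.370000, u=-0.276395: f=0.717179 → u ← -0.276395 + 0.37·0.717179 = -0.011039
t=1.740000, u=-0.011039: f=-0.361120 → u ← -0.011039 + 0.37·(-0.361120) = -0.144653
t=2.110000, u=-0.144653: f=-0.990078 → u ← -0.144653 + 0.37·(-0.990078) = -0.510982
u(2.48) ≈ -0.5110

-0.5110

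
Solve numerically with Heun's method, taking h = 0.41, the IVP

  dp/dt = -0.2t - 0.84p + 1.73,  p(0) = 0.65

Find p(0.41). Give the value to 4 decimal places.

1.0350

Heun: k1 = f(t_n, p_n); k2 = f(t_n + h, p_n + h·k1); p_{n+1} = p_n + (h/2)·(k1 + k2).
t=0.000000, p=0.650000:
  k1 = f(0.000000, 0.650000) = 1.184000
  k2 = f(0.410000, 1.135440) = 0.694230
  p ← 0.650000 + (0.41/2)·(1.184000 + 0.694230) = 1.035037
p(0.41) ≈ 1.0350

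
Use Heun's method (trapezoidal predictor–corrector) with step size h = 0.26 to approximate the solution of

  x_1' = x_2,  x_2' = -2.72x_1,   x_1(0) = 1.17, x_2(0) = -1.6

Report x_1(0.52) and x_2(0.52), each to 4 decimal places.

-0.0059, -2.5278

Heun on (x_1,x_2): k1 = f(x_n, state_n); k2 = f(x_n + h, state_n + h·k1); state_{n+1} = state_n + (h/2)·(k1 + k2).
0.000000: (1.170000, -1.600000)
  k1 = (-1.600000, -3.182400)
  predictor → (0.754000, -2.427424)
  k2 = (-2.427424, -2.050880)
  → (0.646435, -2.280326)
0.260000: (0.646435, -2.280326)
  k1 = (-2.280326, -1.758303)
  predictor → (0.053550, -2.737485)
  k2 = (-2.737485, -0.145656)
  → (-0.005881, -2.527841)
(x_1(0.52), x_2(0.52)) ≈ (-0.0059, -2.5278)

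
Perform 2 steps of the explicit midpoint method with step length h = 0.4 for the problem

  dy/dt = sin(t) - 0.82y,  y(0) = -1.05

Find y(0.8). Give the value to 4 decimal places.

Midpoint: k1 = f(t_n, y_n); k2 = f(t_n + h/2, y_n + (h/2)·k1); y_{n+1} = y_n + h·k2.
t=0.000000, y=-1.050000:
  k1 = f(0.000000, -1.050000) = 0.861000
  k2 = f(0.200000, -0.877800) = 0.918465
  y ← -1.050000 + 0.4·0.918465 = -0.682614
t=0.400000, y=-0.682614:
  k1 = f(0.400000, -0.682614) = 0.949162
  k2 = f(0.600000, -0.492782) = 0.968723
  y ← -0.682614 + 0.4·0.968723 = -0.295125
y(0.8) ≈ -0.2951

-0.2951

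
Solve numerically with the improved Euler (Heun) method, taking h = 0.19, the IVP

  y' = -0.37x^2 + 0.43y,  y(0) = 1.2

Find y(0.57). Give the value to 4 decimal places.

1.5075

Heun: k1 = f(x_n, y_n); k2 = f(x_n + h, y_n + h·k1); y_{n+1} = y_n + (h/2)·(k1 + k2).
x=0.000000, y=1.200000:
  k1 = f(0.000000, 1.200000) = 0.516000
  k2 = f(0.190000, 1.298040) = 0.544800
  y ← 1.200000 + (0.19/2)·(0.516000 + 0.544800) = 1.300776
x=0.190000, y=1.300776:
  k1 = f(0.190000, 1.300776) = 0.545977
  k2 = f(0.380000, 1.404512) = 0.550512
  y ← 1.300776 + (0.19/2)·(0.545977 + 0.550512) = 1.404942
x=0.380000, y=1.404942:
  k1 = f(0.380000, 1.404942) = 0.550697
  k2 = f(0.570000, 1.509575) = 0.528904
  y ← 1.404942 + (0.19/2)·(0.550697 + 0.528904) = 1.507505
y(0.57) ≈ 1.5075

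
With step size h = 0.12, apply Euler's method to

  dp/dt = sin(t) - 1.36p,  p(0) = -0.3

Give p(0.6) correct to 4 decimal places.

Euler: p_{n+1} = p_n + h·f(t_n, p_n).
t=0.000000, p=-0.300000: f=0.408000 → p ← -0.300000 + 0.12·0.408000 = -0.251040
t=0.120000, p=-0.251040: f=0.461127 → p ← -0.251040 + 0.12·0.461127 = -0.195705
t=0.240000, p=-0.195705: f=0.503861 → p ← -0.195705 + 0.12·0.503861 = -0.135241
t=0.360000, p=-0.135241: f=0.536203 → p ← -0.135241 + 0.12·0.536203 = -0.070897
t=0.480000, p=-0.070897: f=0.558199 → p ← -0.070897 + 0.12·0.558199 = -0.003913
p(0.6) ≈ -0.0039

-0.0039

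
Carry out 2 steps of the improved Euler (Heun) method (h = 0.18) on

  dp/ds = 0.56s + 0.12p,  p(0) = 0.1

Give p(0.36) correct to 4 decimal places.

Heun: k1 = f(s_n, p_n); k2 = f(s_n + h, p_n + h·k1); p_{n+1} = p_n + (h/2)·(k1 + k2).
s=0.000000, p=0.100000:
  k1 = f(0.000000, 0.100000) = 0.012000
  k2 = f(0.180000, 0.102160) = 0.113059
  p ← 0.100000 + (0.18/2)·(0.012000 + 0.113059) = 0.111255
s=0.180000, p=0.111255:
  k1 = f(0.180000, 0.111255) = 0.114151
  k2 = f(0.360000, 0.131802) = 0.217416
  p ← 0.111255 + (0.18/2)·(0.114151 + 0.217416) = 0.141096
p(0.36) ≈ 0.1411

0.1411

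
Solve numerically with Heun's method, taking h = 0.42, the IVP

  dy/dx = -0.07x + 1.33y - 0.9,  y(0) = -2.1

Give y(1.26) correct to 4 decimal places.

Heun: k1 = f(x_n, y_n); k2 = f(x_n + h, y_n + h·k1); y_{n+1} = y_n + (h/2)·(k1 + k2).
x=0.000000, y=-2.100000:
  k1 = f(0.000000, -2.100000) = -3.693000
  k2 = f(0.420000, -3.651060) = -5.785310
  y ← -2.100000 + (0.42/2)·(-3.693000 + (-5.785310)) = -4.090445
x=0.420000, y=-4.090445:
  k1 = f(0.420000, -4.090445) = -6.369692
  k2 = f(0.840000, -6.765716) = -9.957202
  y ← -4.090445 + (0.42/2)·(-6.369692 + (-9.957202)) = -7.519093
x=0.840000, y=-7.519093:
  k1 = f(0.840000, -7.519093) = -10.959193
  k2 = f(1.260000, -12.121954) = -17.110399
  y ← -7.519093 + (0.42/2)·(-10.959193 + (-17.110399)) = -13.413707
y(1.26) ≈ -13.4137

-13.4137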